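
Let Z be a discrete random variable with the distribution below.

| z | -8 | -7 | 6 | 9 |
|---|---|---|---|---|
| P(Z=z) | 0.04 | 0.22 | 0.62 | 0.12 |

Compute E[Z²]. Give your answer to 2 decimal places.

E[Z²] = (-8)²(0.04) + (-7)²(0.22) + (6)²(0.62) + (9)²(0.12) = 45.38

45.38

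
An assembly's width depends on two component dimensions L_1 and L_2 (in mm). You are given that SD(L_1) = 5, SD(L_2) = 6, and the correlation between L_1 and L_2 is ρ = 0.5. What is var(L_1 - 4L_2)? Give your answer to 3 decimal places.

var(L_1) = (5)² = 25;  var(L_2) = (6)² = 36
Cov(L_1,L_2) = ρ·SD(L_1)·SD(L_2) = 0.5·5·6 = 15
var(L_1 - 4L_2) = (1)²·var(L_1) + (-4)²·var(L_2) + 2·(1)·(-4)·Cov(L_1,L_2)
= 1·25 + 16·36 + -8·15 = 481

481.000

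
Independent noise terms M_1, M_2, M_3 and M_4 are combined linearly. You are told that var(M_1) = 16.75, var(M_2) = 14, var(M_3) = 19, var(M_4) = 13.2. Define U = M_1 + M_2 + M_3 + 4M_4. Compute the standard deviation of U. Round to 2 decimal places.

By independence, var(U) = (1)²var(M_1) + (1)²var(M_2) + (1)²var(M_3) + (4)²var(M_4)
= (1)²·16.75 + (1)²·14 + (1)²·19 + (4)²·13.2 = 260.95
SD(U) = √260.95 ≈ 16.15

16.15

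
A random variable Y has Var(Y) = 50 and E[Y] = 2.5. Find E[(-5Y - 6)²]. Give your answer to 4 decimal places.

1592.2500

E[-5Y - 6] = -5·2.5 − 6 = -18.5
Var(-5Y - 6) = (-5)²·50 = 1250
E[(-5Y - 6)²] = Var((-5Y - 6)) + (E[(-5Y - 6)])² = 1250 + (-18.5)² = 1592.25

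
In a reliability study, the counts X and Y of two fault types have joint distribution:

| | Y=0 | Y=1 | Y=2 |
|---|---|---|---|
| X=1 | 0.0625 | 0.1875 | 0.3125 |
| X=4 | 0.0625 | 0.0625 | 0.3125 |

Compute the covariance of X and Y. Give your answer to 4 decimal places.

0.0938

E[X] = 2.3125,  E[Y] = 1.5
E[XY] = 3.5625
cov(X,Y) = E[XY] − E[X]E[Y] = 3.5625 − (2.3125)(1.5) = 0.09375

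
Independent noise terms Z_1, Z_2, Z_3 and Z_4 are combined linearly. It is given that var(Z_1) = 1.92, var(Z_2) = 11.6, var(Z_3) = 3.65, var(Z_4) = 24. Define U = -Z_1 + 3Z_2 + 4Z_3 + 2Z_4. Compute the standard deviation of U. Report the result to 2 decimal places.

16.15

By independence, var(U) = (-1)²var(Z_1) + (3)²var(Z_2) + (4)²var(Z_3) + (2)²var(Z_4)
= (-1)²·1.92 + (3)²·11.6 + (4)²·3.65 + (2)²·24 = 260.72
SD(U) = √260.72 ≈ 16.15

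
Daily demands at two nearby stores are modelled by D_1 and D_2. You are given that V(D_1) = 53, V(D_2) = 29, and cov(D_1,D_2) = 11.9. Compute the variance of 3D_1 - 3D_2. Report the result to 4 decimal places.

523.8000

V(3D_1 - 3D_2) = (3)²·V(D_1) + (-3)²·V(D_2) + 2·(3)·(-3)·cov(D_1,D_2)
= 9·53 + 9·29 + -18·11.9 = 523.8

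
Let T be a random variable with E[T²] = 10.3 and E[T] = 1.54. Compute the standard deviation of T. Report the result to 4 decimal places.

var(T) = 10.3 − (1.54)² = 7.9284
sd(T) = √7.9284 ≈ 2.8157

2.8157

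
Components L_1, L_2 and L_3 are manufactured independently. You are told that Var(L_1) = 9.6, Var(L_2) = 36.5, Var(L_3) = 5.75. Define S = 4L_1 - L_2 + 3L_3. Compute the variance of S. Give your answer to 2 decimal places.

241.85

By independence, Var(S) = (4)²Var(L_1) + (-1)²Var(L_2) + (3)²Var(L_3)
= (4)²·9.6 + (-1)²·36.5 + (3)²·5.75 = 241.85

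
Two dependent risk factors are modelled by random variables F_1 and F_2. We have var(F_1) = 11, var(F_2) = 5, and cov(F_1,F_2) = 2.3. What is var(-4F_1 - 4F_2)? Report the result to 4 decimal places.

329.6000

var(-4F_1 - 4F_2) = (-4)²·var(F_1) + (-4)²·var(F_2) + 2·(-4)·(-4)·cov(F_1,F_2)
= 16·11 + 16·5 + 32·2.3 = 329.6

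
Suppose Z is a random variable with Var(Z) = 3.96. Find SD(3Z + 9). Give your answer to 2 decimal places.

5.97

Var(3Z + 9) = (3)²·3.96 = 35.64
SD(3Z + 9) = √35.64 ≈ 5.97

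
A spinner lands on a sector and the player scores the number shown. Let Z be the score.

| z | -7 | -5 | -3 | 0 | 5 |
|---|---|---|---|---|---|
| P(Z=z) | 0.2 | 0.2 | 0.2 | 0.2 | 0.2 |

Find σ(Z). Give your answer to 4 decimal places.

4.1952

E[Z] = (-7)(0.2) + (-5)(0.2) + (-3)(0.2) + (0)(0.2) + (5)(0.2) = -2
E[Z²] = (-7)²(0.2) + (-5)²(0.2) + (-3)²(0.2) + (0)²(0.2) + (5)²(0.2) = 21.6
Var(Z) = E[Z²] − (E[Z])² = 21.6 − (-2)² = 17.6
σ(Z) = √17.6 ≈ 4.1952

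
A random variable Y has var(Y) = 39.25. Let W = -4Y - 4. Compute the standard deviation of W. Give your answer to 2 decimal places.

25.06

var(-4Y - 4) = (-4)²·39.25 = 628
SD(W) = √628 ≈ 25.06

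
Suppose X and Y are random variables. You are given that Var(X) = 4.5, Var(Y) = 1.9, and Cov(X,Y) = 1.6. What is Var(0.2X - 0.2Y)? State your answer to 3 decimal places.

Var(0.2X - 0.2Y) = (0.2)²·Var(X) + (-0.2)²·Var(Y) + 2·(0.2)·(-0.2)·Cov(X,Y)
= 0.04·4.5 + 0.04·1.9 + -0.08·1.6 = 0.128

0.128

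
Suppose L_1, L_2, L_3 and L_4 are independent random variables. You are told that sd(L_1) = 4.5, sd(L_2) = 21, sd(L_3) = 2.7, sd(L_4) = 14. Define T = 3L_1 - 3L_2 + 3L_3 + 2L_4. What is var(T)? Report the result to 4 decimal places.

var(L_1) = 20.25, var(L_2) = 441, var(L_3) = 7.29, var(L_4) = 196
By independence, var(T) = (3)²var(L_1) + (-3)²var(L_2) + (3)²var(L_3) + (2)²var(L_4)
= (3)²·20.25 + (-3)²·441 + (3)²·7.29 + (2)²·196 = 5000.86

5000.8600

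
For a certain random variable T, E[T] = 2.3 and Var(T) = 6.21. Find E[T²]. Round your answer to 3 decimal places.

E[T²] = Var(T) + (E[T])² = 6.21 + (2.3)² = 11.5

11.500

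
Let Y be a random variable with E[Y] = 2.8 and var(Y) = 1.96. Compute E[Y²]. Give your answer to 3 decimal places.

9.800

E[Y²] = var(Y) + (E[Y])² = 1.96 + (2.8)² = 9.8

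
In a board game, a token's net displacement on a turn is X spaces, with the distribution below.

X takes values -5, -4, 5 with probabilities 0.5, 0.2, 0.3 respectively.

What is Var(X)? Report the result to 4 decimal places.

E[X] = (-5)(0.5) + (-4)(0.2) + (5)(0.3) = -1.8
E[X²] = (-5)²(0.5) + (-4)²(0.2) + (5)²(0.3) = 23.2
Var(X) = E[X²] − (E[X])² = 23.2 − (-1.8)² = 19.96

19.9600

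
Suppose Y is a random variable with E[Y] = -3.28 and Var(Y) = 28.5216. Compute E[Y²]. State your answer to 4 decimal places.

39.2800

E[Y²] = Var(Y) + (E[Y])² = 28.5216 + (-3.28)² = 39.28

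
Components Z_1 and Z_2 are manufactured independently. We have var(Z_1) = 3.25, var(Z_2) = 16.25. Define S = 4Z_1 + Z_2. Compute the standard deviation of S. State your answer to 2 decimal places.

By independence, var(S) = (4)²var(Z_1) + (1)²var(Z_2)
= (4)²·3.25 + (1)²·16.25 = 68.25
SD(S) = √68.25 ≈ 8.26

8.26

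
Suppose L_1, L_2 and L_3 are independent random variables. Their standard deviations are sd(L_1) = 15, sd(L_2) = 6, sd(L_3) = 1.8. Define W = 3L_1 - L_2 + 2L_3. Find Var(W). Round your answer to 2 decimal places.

2073.96

Var(L_1) = 225, Var(L_2) = 36, Var(L_3) = 3.24
By independence, Var(W) = (3)²Var(L_1) + (-1)²Var(L_2) + (2)²Var(L_3)
= (3)²·225 + (-1)²·36 + (2)²·3.24 = 2073.96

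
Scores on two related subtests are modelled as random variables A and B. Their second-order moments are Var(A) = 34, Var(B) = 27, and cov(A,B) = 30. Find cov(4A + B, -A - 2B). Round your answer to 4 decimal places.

-460.0000

cov(4A + B, -A - 2B) = (4)(-1)Var(A) + (1)(-2)Var(B) + [(4)(-2) + (1)(-1)]cov(A,B)
= -4·34 + -2·27 + -9·30 = -460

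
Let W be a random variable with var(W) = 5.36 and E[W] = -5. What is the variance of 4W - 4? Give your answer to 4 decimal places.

var(4W - 4) = (4)²·var(W) = 16·5.36 = 85.76

85.7600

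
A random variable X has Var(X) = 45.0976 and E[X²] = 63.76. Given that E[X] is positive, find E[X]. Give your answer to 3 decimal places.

(E[X])² = E[X²] − Var(X) = 63.76 − 45.0976 = 18.6624
E[X] = √18.6624 = 4.32

4.320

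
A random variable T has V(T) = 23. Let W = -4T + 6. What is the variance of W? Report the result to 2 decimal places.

368.00

V(-4T + 6) = (-4)²·V(T) = 16·23 = 368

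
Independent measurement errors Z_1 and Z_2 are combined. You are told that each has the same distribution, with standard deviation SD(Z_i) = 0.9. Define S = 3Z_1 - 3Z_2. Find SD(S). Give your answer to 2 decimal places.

3.82

V(Z_i) = (0.9)² = 0.81
By independence, V(S) = (3)²V(Z_1) + (-3)²V(Z_2)
= (3)²·0.81 + (-3)²·0.81 = 14.58
SD(S) = √14.58 ≈ 3.82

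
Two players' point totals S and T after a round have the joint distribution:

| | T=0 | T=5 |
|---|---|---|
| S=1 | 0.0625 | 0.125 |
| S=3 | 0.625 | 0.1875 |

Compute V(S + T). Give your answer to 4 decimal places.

E[S] = 2.625,  E[T] = 1.5625,  E[ST] = 3.4375
V(S) = 7.5 − (2.625)² = 0.609375;  V(T) = 7.8125 − (1.5625)² = 5.37109375
Cov(S,T) = 3.4375 − (2.625)(1.5625) = -0.6640625
V(S + T) = (1)²·0.609375 + (1)²·5.37109375 + 2·(1)·(1)·-0.6640625 = 4.65234375

4.6523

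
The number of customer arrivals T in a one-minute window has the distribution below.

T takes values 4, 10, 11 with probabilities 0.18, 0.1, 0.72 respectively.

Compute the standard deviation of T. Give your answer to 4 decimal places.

2.6590

E[T] = (4)(0.18) + (10)(0.1) + (11)(0.72) = 9.64
E[T²] = (4)²(0.18) + (10)²(0.1) + (11)²(0.72) = 100
Var(T) = E[T²] − (E[T])² = 100 − (9.64)² = 7.0704
SD(T) = √7.0704 ≈ 2.6590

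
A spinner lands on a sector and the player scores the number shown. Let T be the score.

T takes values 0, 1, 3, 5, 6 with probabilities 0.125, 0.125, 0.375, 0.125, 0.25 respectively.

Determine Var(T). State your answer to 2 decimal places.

4.23

E[T] = (0)(0.125) + (1)(0.125) + (3)(0.375) + (5)(0.125) + (6)(0.25) = 3.375
E[T²] = (0)²(0.125) + (1)²(0.125) + (3)²(0.375) + (5)²(0.125) + (6)²(0.25) = 15.625
Var(T) = E[T²] − (E[T])² = 15.625 − (3.375)² = 4.234375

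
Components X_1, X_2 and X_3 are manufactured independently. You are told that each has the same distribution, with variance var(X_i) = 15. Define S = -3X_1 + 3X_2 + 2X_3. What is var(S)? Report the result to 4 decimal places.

By independence, var(S) = (-3)²var(X_1) + (3)²var(X_2) + (2)²var(X_3)
= (-3)²·15 + (3)²·15 + (2)²·15 = 330

330.0000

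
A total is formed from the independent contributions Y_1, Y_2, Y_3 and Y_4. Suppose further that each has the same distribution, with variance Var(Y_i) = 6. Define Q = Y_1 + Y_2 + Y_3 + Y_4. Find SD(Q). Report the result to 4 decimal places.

By independence, Var(Q) = (1)²Var(Y_1) + (1)²Var(Y_2) + (1)²Var(Y_3) + (1)²Var(Y_4)
= (1)²·6 + (1)²·6 + (1)²·6 + (1)²·6 = 24
SD(Q) = √24 ≈ 4.8990

4.8990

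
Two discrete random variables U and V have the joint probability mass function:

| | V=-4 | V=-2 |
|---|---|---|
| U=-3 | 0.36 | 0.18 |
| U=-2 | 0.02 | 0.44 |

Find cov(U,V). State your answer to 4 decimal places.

E[U] = -2.54,  E[V] = -2.76
E[UV] = 7.32
cov(U,V) = E[UV] − E[U]E[V] = 7.32 − (-2.54)(-2.76) = 0.3096

0.3096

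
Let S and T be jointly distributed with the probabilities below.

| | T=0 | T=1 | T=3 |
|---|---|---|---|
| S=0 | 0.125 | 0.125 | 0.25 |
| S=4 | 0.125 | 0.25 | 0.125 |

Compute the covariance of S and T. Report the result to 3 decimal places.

E[S] = 2,  E[T] = 1.5
E[ST] = 2.5
cov(S,T) = E[ST] − E[S]E[T] = 2.5 − (2)(1.5) = -0.5

-0.500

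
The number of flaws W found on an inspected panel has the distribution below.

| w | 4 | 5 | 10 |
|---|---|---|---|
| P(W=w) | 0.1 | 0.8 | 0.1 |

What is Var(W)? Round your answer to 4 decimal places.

2.4400

E[W] = (4)(0.1) + (5)(0.8) + (10)(0.1) = 5.4
E[W²] = (4)²(0.1) + (5)²(0.8) + (10)²(0.1) = 31.6
Var(W) = E[W²] − (E[W])² = 31.6 − (5.4)² = 2.44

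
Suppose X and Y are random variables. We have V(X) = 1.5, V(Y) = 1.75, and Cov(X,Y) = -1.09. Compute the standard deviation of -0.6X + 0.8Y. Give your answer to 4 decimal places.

1.6451

V(-0.6X + 0.8Y) = (-0.6)²·V(X) + (0.8)²·V(Y) + 2·(-0.6)·(0.8)·Cov(X,Y)
= 0.36·1.5 + 0.64·1.75 + -0.96·-1.09 = 2.7064
sd(-0.6X + 0.8Y) = √2.7064 ≈ 1.6451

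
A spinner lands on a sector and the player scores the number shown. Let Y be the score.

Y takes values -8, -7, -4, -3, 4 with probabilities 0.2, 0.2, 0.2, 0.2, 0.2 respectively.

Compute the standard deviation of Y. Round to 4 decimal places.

4.2237

E[Y] = (-8)(0.2) + (-7)(0.2) + (-4)(0.2) + (-3)(0.2) + (4)(0.2) = -3.6
E[Y²] = (-8)²(0.2) + (-7)²(0.2) + (-4)²(0.2) + (-3)²(0.2) + (4)²(0.2) = 30.8
Var(Y) = E[Y²] − (E[Y])² = 30.8 − (-3.6)² = 17.84
sd(Y) = √17.84 ≈ 4.2237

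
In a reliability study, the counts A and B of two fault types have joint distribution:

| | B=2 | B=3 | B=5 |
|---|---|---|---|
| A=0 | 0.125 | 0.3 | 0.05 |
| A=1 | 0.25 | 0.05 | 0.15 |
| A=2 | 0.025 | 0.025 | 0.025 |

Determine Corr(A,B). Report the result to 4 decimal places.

E[A] = 0.6,  E[B] = 3.05
E[AB] = 1.9
Cov(A,B) = E[AB] − E[A]E[B] = 1.9 − (0.6)(3.05) = 0.07
V(A) = 0.39,  V(B) = 1.2975
ρ = 0.07 / √(0.39·1.2975) ≈ 0.0984

0.0984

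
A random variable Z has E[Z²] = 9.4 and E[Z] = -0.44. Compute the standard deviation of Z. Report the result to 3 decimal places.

3.034

Var(Z) = 9.4 − (-0.44)² = 9.2064
sd(Z) = √9.2064 ≈ 3.034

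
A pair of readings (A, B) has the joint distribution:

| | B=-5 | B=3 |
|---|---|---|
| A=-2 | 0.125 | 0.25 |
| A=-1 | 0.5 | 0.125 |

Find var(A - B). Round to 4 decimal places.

16.9844

E[A] = -1.375,  E[B] = -2,  E[AB] = 1.875
var(A) = 2.125 − (-1.375)² = 0.234375;  var(B) = 19 − (-2)² = 15
cov(A,B) = 1.875 − (-1.375)(-2) = -0.875
var(A - B) = (1)²·0.234375 + (-1)²·15 + 2·(1)·(-1)·-0.875 = 16.984375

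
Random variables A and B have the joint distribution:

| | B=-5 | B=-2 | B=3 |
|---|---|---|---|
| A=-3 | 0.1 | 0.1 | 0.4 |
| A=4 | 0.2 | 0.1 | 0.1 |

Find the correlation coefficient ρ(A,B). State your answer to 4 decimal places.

E[A] = -0.2,  E[B] = -0.4
E[AB] = -5.1
Cov(A,B) = E[AB] − E[A]E[B] = -5.1 − (-0.2)(-0.4) = -5.18
var(A) = 11.76,  var(B) = 12.64
ρ = -5.18 / √(11.76·12.64) ≈ -0.4249

-0.4249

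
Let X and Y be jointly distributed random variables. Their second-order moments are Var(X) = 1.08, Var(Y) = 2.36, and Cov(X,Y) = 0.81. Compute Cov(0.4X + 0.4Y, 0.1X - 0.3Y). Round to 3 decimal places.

-0.305

Cov(0.4X + 0.4Y, 0.1X - 0.3Y) = (0.4)(0.1)Var(X) + (0.4)(-0.3)Var(Y) + [(0.4)(-0.3) + (0.4)(0.1)]Cov(X,Y)
= 0.04·1.08 + -0.12·2.36 + -0.08·0.81 = -0.3048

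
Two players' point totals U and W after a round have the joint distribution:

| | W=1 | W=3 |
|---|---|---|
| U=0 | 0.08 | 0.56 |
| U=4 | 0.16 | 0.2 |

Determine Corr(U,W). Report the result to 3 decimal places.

-0.359

E[U] = 1.44,  E[W] = 2.52
E[UW] = 3.04
cov(U,W) = E[UW] − E[U]E[W] = 3.04 − (1.44)(2.52) = -0.5888
V(U) = 3.6864,  V(W) = 0.7296
ρ = -0.5888 / √(3.6864·0.7296) ≈ -0.359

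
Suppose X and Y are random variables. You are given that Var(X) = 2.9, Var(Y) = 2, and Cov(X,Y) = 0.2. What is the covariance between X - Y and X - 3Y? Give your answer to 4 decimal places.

8.1000

Cov(X - Y, X - 3Y) = (1)(1)Var(X) + (-1)(-3)Var(Y) + [(1)(-3) + (-1)(1)]Cov(X,Y)
= 1·2.9 + 3·2 + -4·0.2 = 8.1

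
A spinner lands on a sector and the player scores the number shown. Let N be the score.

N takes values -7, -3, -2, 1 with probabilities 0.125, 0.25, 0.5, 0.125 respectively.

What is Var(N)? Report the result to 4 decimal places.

E[N] = (-7)(0.125) + (-3)(0.25) + (-2)(0.5) + (1)(0.125) = -2.5
E[N²] = (-7)²(0.125) + (-3)²(0.25) + (-2)²(0.5) + (1)²(0.125) = 10.5
Var(N) = E[N²] − (E[N])² = 10.5 − (-2.5)² = 4.25

4.2500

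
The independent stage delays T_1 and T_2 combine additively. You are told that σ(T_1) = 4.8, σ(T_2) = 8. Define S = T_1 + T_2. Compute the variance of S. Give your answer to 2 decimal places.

Var(T_1) = 23.04, Var(T_2) = 64
By independence, Var(S) = (1)²Var(T_1) + (1)²Var(T_2)
= (1)²·23.04 + (1)²·64 = 87.04

87.04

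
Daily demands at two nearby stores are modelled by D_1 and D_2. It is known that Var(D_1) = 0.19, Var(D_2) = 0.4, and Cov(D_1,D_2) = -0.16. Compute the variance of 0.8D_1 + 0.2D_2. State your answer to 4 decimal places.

0.0864

Var(0.8D_1 + 0.2D_2) = (0.8)²·Var(D_1) + (0.2)²·Var(D_2) + 2·(0.8)·(0.2)·Cov(D_1,D_2)
= 0.64·0.19 + 0.04·0.4 + 0.32·-0.16 = 0.0864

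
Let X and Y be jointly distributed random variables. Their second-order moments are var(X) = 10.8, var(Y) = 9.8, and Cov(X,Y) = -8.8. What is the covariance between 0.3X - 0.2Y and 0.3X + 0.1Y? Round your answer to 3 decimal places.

Cov(0.3X - 0.2Y, 0.3X + 0.1Y) = (0.3)(0.3)var(X) + (-0.2)(0.1)var(Y) + [(0.3)(0.1) + (-0.2)(0.3)]Cov(X,Y)
= 0.09·10.8 + -0.02·9.8 + -0.03·-8.8 = 1.04

1.040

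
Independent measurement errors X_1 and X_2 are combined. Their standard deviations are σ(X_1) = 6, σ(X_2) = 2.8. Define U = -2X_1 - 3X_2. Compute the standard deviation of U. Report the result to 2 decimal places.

14.65

V(X_1) = 36, V(X_2) = 7.84
By independence, V(U) = (-2)²V(X_1) + (-3)²V(X_2)
= (-2)²·36 + (-3)²·7.84 = 214.56
σ(U) = √214.56 ≈ 14.65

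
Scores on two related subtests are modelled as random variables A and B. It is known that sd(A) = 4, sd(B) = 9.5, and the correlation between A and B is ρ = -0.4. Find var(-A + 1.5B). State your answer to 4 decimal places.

var(A) = (4)² = 16;  var(B) = (9.5)² = 90.25
cov(A,B) = ρ·sd(A)·sd(B) = -0.4·4·9.5 = -15.2
var(-A + 1.5B) = (-1)²·var(A) + (1.5)²·var(B) + 2·(-1)·(1.5)·cov(A,B)
= 1·16 + 2.25·90.25 + -3·-15.2 = 264.6625

264.6625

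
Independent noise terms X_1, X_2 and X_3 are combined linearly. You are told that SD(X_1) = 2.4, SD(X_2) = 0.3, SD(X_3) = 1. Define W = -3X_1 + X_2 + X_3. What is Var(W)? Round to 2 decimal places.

52.93

Var(X_1) = 5.76, Var(X_2) = 0.09, Var(X_3) = 1
By independence, Var(W) = (-3)²Var(X_1) + (1)²Var(X_2) + (1)²Var(X_3)
= (-3)²·5.76 + (1)²·0.09 + (1)²·1 = 52.93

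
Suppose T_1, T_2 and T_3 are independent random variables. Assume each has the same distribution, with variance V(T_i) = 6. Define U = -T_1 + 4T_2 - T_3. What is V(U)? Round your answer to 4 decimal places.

By independence, V(U) = (-1)²V(T_1) + (4)²V(T_2) + (-1)²V(T_3)
= (-1)²·6 + (4)²·6 + (-1)²·6 = 108

108.0000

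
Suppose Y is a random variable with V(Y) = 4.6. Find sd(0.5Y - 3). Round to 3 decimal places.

V(0.5Y - 3) = (0.5)²·4.6 = 1.15
sd(0.5Y - 3) = √1.15 ≈ 1.072

1.072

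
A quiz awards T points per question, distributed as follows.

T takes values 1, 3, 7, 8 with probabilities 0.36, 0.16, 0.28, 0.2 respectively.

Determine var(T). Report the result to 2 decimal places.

8.96

E[T] = (1)(0.36) + (3)(0.16) + (7)(0.28) + (8)(0.2) = 4.4
E[T²] = (1)²(0.36) + (3)²(0.16) + (7)²(0.28) + (8)²(0.2) = 28.32
var(T) = E[T²] − (E[T])² = 28.32 − (4.4)² = 8.96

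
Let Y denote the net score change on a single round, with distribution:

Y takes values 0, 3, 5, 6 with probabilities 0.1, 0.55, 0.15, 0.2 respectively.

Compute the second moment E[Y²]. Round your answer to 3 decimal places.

15.900

E[Y²] = (0)²(0.1) + (3)²(0.55) + (5)²(0.15) + (6)²(0.2) = 15.9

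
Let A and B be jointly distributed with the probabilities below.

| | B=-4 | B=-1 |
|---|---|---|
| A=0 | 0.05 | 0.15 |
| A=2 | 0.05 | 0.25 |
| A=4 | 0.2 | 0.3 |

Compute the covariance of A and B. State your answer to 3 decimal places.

E[A] = 2.6,  E[B] = -1.9
E[AB] = -5.3
cov(A,B) = E[AB] − E[A]E[B] = -5.3 − (2.6)(-1.9) = -0.36

-0.360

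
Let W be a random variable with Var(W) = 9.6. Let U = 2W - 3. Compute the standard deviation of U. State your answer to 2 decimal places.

Var(2W - 3) = (2)²·9.6 = 38.4
SD(U) = √38.4 ≈ 6.20

6.20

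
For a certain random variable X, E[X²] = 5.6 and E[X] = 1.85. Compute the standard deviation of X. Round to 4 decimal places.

V(X) = 5.6 − (1.85)² = 2.1775
σ(X) = √2.1775 ≈ 1.4756

1.4756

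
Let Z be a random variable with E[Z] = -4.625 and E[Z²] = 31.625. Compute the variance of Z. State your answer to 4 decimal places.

Var(Z) = 31.625 − (-4.625)² = 10.234375

10.2344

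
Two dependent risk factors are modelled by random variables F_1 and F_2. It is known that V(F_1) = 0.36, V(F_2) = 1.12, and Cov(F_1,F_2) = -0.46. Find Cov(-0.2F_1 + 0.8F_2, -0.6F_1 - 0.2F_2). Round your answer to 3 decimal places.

0.066

Cov(-0.2F_1 + 0.8F_2, -0.6F_1 - 0.2F_2) = (-0.2)(-0.6)V(F_1) + (0.8)(-0.2)V(F_2) + [(-0.2)(-0.2) + (0.8)(-0.6)]Cov(F_1,F_2)
= 0.12·0.36 + -0.16·1.12 + -0.44·-0.46 = 0.0664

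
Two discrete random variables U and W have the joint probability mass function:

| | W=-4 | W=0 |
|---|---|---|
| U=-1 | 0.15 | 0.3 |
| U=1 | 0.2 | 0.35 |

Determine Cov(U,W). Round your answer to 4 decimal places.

E[U] = 0.1,  E[W] = -1.4
E[UW] = -0.2
Cov(U,W) = E[UW] − E[U]E[W] = -0.2 − (0.1)(-1.4) = -0.06

-0.0600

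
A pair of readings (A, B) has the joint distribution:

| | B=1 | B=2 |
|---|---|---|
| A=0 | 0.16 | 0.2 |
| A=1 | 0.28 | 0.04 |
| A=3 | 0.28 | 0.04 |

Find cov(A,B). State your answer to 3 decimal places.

E[A] = 1.28,  E[B] = 1.28
E[AB] = 1.44
cov(A,B) = E[AB] − E[A]E[B] = 1.44 − (1.28)(1.28) = -0.1984

-0.198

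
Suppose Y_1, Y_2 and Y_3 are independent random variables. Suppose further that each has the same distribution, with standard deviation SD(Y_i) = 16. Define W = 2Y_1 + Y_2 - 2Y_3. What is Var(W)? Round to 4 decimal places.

Var(Y_i) = (16)² = 256
By independence, Var(W) = (2)²Var(Y_1) + (1)²Var(Y_2) + (-2)²Var(Y_3)
= (2)²·256 + (1)²·256 + (-2)²·256 = 2304

2304.0000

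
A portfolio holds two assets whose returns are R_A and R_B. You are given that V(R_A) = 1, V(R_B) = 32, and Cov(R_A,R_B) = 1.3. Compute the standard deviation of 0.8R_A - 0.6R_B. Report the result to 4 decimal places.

V(0.8R_A - 0.6R_B) = (0.8)²·V(R_A) + (-0.6)²·V(R_B) + 2·(0.8)·(-0.6)·Cov(R_A,R_B)
= 0.64·1 + 0.36·32 + -0.96·1.3 = 10.912
sd(0.8R_A - 0.6R_B) = √10.912 ≈ 3.3033

3.3033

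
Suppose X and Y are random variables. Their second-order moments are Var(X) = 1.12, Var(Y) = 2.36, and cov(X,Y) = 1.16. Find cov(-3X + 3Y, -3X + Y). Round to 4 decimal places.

cov(-3X + 3Y, -3X + Y) = (-3)(-3)Var(X) + (3)(1)Var(Y) + [(-3)(1) + (3)(-3)]cov(X,Y)
= 9·1.12 + 3·2.36 + -12·1.16 = 3.24

3.2400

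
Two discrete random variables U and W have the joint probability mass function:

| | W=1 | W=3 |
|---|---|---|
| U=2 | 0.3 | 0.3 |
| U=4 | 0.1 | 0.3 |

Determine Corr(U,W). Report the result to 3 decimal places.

E[U] = 2.8,  E[W] = 2.2
E[UW] = 6.4
Cov(U,W) = E[UW] − E[U]E[W] = 6.4 − (2.8)(2.2) = 0.24
Var(U) = 0.96,  Var(W) = 0.96
ρ = 0.24 / √(0.96·0.96) ≈ 0.250

0.250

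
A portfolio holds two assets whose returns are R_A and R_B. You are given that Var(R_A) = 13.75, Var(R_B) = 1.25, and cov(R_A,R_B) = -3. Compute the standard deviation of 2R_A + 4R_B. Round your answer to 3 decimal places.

Var(2R_A + 4R_B) = (2)²·Var(R_A) + (4)²·Var(R_B) + 2·(2)·(4)·cov(R_A,R_B)
= 4·13.75 + 16·1.25 + 16·-3 = 27
SD(2R_A + 4R_B) = √27 ≈ 5.196

5.196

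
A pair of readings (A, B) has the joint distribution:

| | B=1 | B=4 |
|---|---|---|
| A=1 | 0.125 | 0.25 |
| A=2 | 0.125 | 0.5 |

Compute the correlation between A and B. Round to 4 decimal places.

0.1491

E[A] = 1.625,  E[B] = 3.25
E[AB] = 5.375
Cov(A,B) = E[AB] − E[A]E[B] = 5.375 − (1.625)(3.25) = 0.09375
Var(A) = 0.234375,  Var(B) = 1.6875
ρ = 0.09375 / √(0.234375·1.6875) ≈ 0.1491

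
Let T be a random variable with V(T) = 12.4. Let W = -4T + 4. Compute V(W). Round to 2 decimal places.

198.40

V(-4T + 4) = (-4)²·V(T) = 16·12.4 = 198.4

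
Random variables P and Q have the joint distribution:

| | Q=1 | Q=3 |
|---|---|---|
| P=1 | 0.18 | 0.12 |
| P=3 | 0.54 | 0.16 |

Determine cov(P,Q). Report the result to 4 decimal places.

-0.1440

E[P] = 2.4,  E[Q] = 1.56
E[PQ] = 3.6
cov(P,Q) = E[PQ] − E[P]E[Q] = 3.6 − (2.4)(1.56) = -0.144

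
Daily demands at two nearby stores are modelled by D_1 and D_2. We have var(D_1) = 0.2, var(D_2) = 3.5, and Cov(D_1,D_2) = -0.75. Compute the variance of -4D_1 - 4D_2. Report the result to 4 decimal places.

35.2000

var(-4D_1 - 4D_2) = (-4)²·var(D_1) + (-4)²·var(D_2) + 2·(-4)·(-4)·Cov(D_1,D_2)
= 16·0.2 + 16·3.5 + 32·-0.75 = 35.2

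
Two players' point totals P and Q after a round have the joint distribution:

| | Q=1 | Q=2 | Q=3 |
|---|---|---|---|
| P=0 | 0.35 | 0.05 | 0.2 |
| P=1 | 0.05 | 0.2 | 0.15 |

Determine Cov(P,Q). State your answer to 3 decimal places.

E[P] = 0.4,  E[Q] = 1.95
E[PQ] = 0.9
Cov(P,Q) = E[PQ] − E[P]E[Q] = 0.9 − (0.4)(1.95) = 0.12

0.120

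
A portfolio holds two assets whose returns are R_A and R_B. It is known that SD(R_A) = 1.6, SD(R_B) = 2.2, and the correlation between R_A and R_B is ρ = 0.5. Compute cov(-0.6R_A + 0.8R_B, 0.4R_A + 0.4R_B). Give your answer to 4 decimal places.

Var(R_A) = (1.6)² = 2.56;  Var(R_B) = (2.2)² = 4.84
cov(R_A,R_B) = ρ·SD(R_A)·SD(R_B) = 0.5·1.6·2.2 = 1.76
cov(-0.6R_A + 0.8R_B, 0.4R_A + 0.4R_B) = (-0.6)(0.4)Var(R_A) + (0.8)(0.4)Var(R_B) + [(-0.6)(0.4) + (0.8)(0.4)]cov(R_A,R_B)
= -0.24·2.56 + 0.32·4.84 + 0.08·1.76 = 1.0752

1.0752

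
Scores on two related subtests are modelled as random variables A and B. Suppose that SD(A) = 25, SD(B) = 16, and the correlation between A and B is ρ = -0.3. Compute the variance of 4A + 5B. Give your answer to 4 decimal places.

11600.0000

Var(A) = (25)² = 625;  Var(B) = (16)² = 256
cov(A,B) = ρ·SD(A)·SD(B) = -0.3·25·16 = -120
Var(4A + 5B) = (4)²·Var(A) + (5)²·Var(B) + 2·(4)·(5)·cov(A,B)
= 16·625 + 25·256 + 40·-120 = 11600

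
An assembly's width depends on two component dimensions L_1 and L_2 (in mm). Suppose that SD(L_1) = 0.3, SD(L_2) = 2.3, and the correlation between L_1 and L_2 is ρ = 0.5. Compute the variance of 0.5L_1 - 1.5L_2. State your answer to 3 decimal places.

V(L_1) = (0.3)² = 0.09;  V(L_2) = (2.3)² = 5.29
Cov(L_1,L_2) = ρ·SD(L_1)·SD(L_2) = 0.5·0.3·2.3 = 0.345
V(0.5L_1 - 1.5L_2) = (0.5)²·V(L_1) + (-1.5)²·V(L_2) + 2·(0.5)·(-1.5)·Cov(L_1,L_2)
= 0.25·0.09 + 2.25·5.29 + -1.5·0.345 = 11.4075

11.408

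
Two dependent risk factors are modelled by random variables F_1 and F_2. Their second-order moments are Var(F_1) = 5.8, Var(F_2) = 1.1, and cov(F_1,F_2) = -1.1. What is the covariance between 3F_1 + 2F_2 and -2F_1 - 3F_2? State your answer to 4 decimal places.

-27.1000

cov(3F_1 + 2F_2, -2F_1 - 3F_2) = (3)(-2)Var(F_1) + (2)(-3)Var(F_2) + [(3)(-3) + (2)(-2)]cov(F_1,F_2)
= -6·5.8 + -6·1.1 + -13·-1.1 = -27.1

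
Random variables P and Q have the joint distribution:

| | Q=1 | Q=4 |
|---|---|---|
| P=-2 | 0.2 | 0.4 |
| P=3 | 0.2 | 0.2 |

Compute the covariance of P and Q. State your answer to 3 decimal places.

E[P] = 0,  E[Q] = 2.8
E[PQ] = -0.6
Cov(P,Q) = E[PQ] − E[P]E[Q] = -0.6 − (0)(2.8) = -0.6

-0.600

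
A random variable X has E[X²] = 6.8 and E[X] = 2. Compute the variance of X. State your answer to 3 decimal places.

V(X) = 6.8 − (2)² = 2.8

2.800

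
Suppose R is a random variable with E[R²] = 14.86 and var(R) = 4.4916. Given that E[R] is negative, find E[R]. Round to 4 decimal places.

-3.2200

(E[R])² = E[R²] − var(R) = 14.86 − 4.4916 = 10.3684
E[R] = −√10.3684 = -3.22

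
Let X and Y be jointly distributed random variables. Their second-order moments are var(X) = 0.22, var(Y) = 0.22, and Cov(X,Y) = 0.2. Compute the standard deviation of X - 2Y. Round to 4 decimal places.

0.5477

var(X - 2Y) = (1)²·var(X) + (-2)²·var(Y) + 2·(1)·(-2)·Cov(X,Y)
= 1·0.22 + 4·0.22 + -4·0.2 = 0.3
sd(X - 2Y) = √0.3 ≈ 0.5477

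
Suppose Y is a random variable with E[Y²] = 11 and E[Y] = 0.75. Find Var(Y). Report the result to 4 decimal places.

10.4375

Var(Y) = 11 − (0.75)² = 10.4375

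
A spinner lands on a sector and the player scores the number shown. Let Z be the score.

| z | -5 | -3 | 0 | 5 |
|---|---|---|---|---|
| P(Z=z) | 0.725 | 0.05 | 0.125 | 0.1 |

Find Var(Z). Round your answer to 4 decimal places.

E[Z] = (-5)(0.725) + (-3)(0.05) + (0)(0.125) + (5)(0.1) = -3.275
E[Z²] = (-5)²(0.725) + (-3)²(0.05) + (0)²(0.125) + (5)²(0.1) = 21.075
Var(Z) = E[Z²] − (E[Z])² = 21.075 − (-3.275)² = 10.349375

10.3494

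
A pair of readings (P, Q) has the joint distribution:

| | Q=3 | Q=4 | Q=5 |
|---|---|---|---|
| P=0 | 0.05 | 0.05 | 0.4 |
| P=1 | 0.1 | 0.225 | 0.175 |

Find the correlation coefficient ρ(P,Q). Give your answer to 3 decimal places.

-0.373

E[P] = 0.5,  E[Q] = 4.425
E[PQ] = 2.075
Cov(P,Q) = E[PQ] − E[P]E[Q] = 2.075 − (0.5)(4.425) = -0.1375
var(P) = 0.25,  var(Q) = 0.544375
ρ = -0.1375 / √(0.25·0.544375) ≈ -0.373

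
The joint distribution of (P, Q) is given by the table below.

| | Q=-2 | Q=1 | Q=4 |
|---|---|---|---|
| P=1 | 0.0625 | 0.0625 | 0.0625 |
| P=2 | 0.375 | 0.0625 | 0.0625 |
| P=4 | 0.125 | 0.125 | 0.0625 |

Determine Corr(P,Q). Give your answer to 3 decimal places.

E[P] = 2.4375,  E[Q] = -0.125
E[PQ] = -0.1875
Cov(P,Q) = E[PQ] − E[P]E[Q] = -0.1875 − (2.4375)(-0.125) = 0.1171875
Var(P) = 1.24609375,  Var(Q) = 5.484375
ρ = 0.1171875 / √(1.24609375·5.484375) ≈ 0.045

0.045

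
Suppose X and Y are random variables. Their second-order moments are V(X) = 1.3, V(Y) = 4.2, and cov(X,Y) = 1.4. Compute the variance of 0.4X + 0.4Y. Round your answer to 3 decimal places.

1.328

V(0.4X + 0.4Y) = (0.4)²·V(X) + (0.4)²·V(Y) + 2·(0.4)·(0.4)·cov(X,Y)
= 0.16·1.3 + 0.16·4.2 + 0.32·1.4 = 1.328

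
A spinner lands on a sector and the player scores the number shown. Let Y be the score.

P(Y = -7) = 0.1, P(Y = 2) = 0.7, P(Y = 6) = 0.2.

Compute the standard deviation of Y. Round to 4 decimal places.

3.3601

E[Y] = (-7)(0.1) + (2)(0.7) + (6)(0.2) = 1.9
E[Y²] = (-7)²(0.1) + (2)²(0.7) + (6)²(0.2) = 14.9
var(Y) = E[Y²] − (E[Y])² = 14.9 − (1.9)² = 11.29
sd(Y) = √11.29 ≈ 3.3601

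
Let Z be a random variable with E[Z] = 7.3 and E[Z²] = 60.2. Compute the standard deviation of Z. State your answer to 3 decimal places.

2.629

V(Z) = 60.2 − (7.3)² = 6.91
SD(Z) = √6.91 ≈ 2.629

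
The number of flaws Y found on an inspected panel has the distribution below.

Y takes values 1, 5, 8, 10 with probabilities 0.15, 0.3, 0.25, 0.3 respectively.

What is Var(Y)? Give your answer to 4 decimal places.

E[Y] = (1)(0.15) + (5)(0.3) + (8)(0.25) + (10)(0.3) = 6.65
E[Y²] = (1)²(0.15) + (5)²(0.3) + (8)²(0.25) + (10)²(0.3) = 53.65
Var(Y) = E[Y²] − (E[Y])² = 53.65 − (6.65)² = 9.4275

9.4275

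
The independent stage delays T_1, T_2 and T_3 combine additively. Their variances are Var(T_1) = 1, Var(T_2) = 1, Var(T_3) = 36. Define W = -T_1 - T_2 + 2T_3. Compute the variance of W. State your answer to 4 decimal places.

By independence, Var(W) = (-1)²Var(T_1) + (-1)²Var(T_2) + (2)²Var(T_3)
= (-1)²·1 + (-1)²·1 + (2)²·36 = 146

146.0000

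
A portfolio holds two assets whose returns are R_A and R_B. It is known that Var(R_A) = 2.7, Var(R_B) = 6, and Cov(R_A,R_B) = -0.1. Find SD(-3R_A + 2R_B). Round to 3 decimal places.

Var(-3R_A + 2R_B) = (-3)²·Var(R_A) + (2)²·Var(R_B) + 2·(-3)·(2)·Cov(R_A,R_B)
= 9·2.7 + 4·6 + -12·-0.1 = 49.5
SD(-3R_A + 2R_B) = √49.5 ≈ 7.036

7.036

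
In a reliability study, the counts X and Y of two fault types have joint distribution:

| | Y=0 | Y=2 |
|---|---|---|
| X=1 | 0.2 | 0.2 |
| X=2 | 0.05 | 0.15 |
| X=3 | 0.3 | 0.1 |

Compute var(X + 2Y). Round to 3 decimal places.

3.960

E[X] = 2,  E[Y] = 0.9,  E[XY] = 1.6
var(X) = 4.8 − (2)² = 0.8;  var(Y) = 1.8 − (0.9)² = 0.99
Cov(X,Y) = 1.6 − (2)(0.9) = -0.2
var(X + 2Y) = (1)²·0.8 + (2)²·0.99 + 2·(1)·(2)·-0.2 = 3.96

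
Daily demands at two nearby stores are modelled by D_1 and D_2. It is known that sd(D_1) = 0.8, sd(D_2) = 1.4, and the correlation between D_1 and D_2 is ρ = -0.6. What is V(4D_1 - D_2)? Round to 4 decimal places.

17.5760

V(D_1) = (0.8)² = 0.64;  V(D_2) = (1.4)² = 1.96
cov(D_1,D_2) = ρ·sd(D_1)·sd(D_2) = -0.6·0.8·1.4 = -0.672
V(4D_1 - D_2) = (4)²·V(D_1) + (-1)²·V(D_2) + 2·(4)·(-1)·cov(D_1,D_2)
= 16·0.64 + 1·1.96 + -8·-0.672 = 17.576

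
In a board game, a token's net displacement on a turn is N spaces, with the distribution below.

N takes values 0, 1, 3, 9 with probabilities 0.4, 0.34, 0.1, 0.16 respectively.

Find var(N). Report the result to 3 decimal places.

9.874

E[N] = (0)(0.4) + (1)(0.34) + (3)(0.1) + (9)(0.16) = 2.08
E[N²] = (0)²(0.4) + (1)²(0.34) + (3)²(0.1) + (9)²(0.16) = 14.2
var(N) = E[N²] − (E[N])² = 14.2 − (2.08)² = 9.8736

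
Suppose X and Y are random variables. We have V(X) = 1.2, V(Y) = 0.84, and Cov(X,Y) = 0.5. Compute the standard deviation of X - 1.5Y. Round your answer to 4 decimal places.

1.2610

V(X - 1.5Y) = (1)²·V(X) + (-1.5)²·V(Y) + 2·(1)·(-1.5)·Cov(X,Y)
= 1·1.2 + 2.25·0.84 + -3·0.5 = 1.59
SD(X - 1.5Y) = √1.59 ≈ 1.2610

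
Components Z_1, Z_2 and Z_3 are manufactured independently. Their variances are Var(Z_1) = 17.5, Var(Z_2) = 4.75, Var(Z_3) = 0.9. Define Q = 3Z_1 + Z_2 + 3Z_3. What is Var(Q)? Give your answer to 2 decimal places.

170.35

By independence, Var(Q) = (3)²Var(Z_1) + (1)²Var(Z_2) + (3)²Var(Z_3)
= (3)²·17.5 + (1)²·4.75 + (3)²·0.9 = 170.35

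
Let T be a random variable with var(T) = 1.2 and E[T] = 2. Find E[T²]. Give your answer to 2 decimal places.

5.20

E[T²] = var(T) + (E[T])² = 1.2 + (2)² = 5.2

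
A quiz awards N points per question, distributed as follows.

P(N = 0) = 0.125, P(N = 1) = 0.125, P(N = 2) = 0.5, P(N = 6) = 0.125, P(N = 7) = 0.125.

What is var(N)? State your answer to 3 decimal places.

5.188

E[N] = (0)(0.125) + (1)(0.125) + (2)(0.5) + (6)(0.125) + (7)(0.125) = 2.75
E[N²] = (0)²(0.125) + (1)²(0.125) + (2)²(0.5) + (6)²(0.125) + (7)²(0.125) = 12.75
var(N) = E[N²] − (E[N])² = 12.75 − (2.75)² = 5.1875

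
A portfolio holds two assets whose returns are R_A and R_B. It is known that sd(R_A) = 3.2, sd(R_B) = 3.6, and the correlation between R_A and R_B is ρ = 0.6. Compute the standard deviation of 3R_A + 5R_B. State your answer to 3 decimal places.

24.970

Var(R_A) = (3.2)² = 10.24;  Var(R_B) = (3.6)² = 12.96
Cov(R_A,R_B) = ρ·sd(R_A)·sd(R_B) = 0.6·3.2·3.6 = 6.912
Var(3R_A + 5R_B) = (3)²·Var(R_A) + (5)²·Var(R_B) + 2·(3)·(5)·Cov(R_A,R_B)
= 9·10.24 + 25·12.96 + 30·6.912 = 623.52
sd(3R_A + 5R_B) = √623.52 ≈ 24.970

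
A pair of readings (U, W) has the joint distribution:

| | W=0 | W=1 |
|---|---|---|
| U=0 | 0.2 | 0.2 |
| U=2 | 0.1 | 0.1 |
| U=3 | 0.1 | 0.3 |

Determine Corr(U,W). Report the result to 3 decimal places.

E[U] = 1.6,  E[W] = 0.6
E[UW] = 1.1
Cov(U,W) = E[UW] − E[U]E[W] = 1.1 − (1.6)(0.6) = 0.14
V(U) = 1.84,  V(W) = 0.24
ρ = 0.14 / √(1.84·0.24) ≈ 0.211

0.211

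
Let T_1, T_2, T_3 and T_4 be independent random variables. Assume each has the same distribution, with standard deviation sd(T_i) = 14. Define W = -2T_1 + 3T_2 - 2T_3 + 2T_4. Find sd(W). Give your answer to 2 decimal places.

Var(T_i) = (14)² = 196
By independence, Var(W) = (-2)²Var(T_1) + (3)²Var(T_2) + (-2)²Var(T_3) + (2)²Var(T_4)
= (-2)²·196 + (3)²·196 + (-2)²·196 + (2)²·196 = 4116
sd(W) = √4116 ≈ 64.16

64.16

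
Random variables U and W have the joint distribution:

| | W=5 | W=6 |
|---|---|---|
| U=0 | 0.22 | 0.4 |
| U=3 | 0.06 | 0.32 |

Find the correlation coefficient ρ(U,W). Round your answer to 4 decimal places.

0.2129

E[U] = 1.14,  E[W] = 5.72
E[UW] = 6.66
cov(U,W) = E[UW] − E[U]E[W] = 6.66 − (1.14)(5.72) = 0.1392
Var(U) = 2.1204,  Var(W) = 0.2016
ρ = 0.1392 / √(2.1204·0.2016) ≈ 0.2129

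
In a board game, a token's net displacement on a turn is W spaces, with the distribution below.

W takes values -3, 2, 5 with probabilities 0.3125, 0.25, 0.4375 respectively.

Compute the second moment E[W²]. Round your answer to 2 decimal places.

14.75

E[W²] = (-3)²(0.3125) + (2)²(0.25) + (5)²(0.4375) = 14.75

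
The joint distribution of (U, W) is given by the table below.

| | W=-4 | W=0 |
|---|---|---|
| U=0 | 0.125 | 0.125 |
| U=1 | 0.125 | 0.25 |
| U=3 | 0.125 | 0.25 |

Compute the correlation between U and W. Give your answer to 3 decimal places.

E[U] = 1.5,  E[W] = -1.5
E[UW] = -2
Cov(U,W) = E[UW] − E[U]E[W] = -2 − (1.5)(-1.5) = 0.25
Var(U) = 1.5,  Var(W) = 3.75
ρ = 0.25 / √(1.5·3.75) ≈ 0.105

0.105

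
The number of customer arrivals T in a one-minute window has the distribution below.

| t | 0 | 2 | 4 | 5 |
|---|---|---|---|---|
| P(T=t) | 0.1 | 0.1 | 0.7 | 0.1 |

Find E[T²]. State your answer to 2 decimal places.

14.10

E[T²] = (0)²(0.1) + (2)²(0.1) + (4)²(0.7) + (5)²(0.1) = 14.1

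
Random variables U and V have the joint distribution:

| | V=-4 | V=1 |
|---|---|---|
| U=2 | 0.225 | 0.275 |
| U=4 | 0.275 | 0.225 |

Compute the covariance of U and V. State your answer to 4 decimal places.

E[U] = 3,  E[V] = -1.5
E[UV] = -4.75
cov(U,V) = E[UV] − E[U]E[V] = -4.75 − (3)(-1.5) = -0.25

-0.2500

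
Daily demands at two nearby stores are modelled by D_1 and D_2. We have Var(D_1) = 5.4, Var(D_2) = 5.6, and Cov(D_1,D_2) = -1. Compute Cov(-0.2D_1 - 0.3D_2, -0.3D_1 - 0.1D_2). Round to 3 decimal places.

Cov(-0.2D_1 - 0.3D_2, -0.3D_1 - 0.1D_2) = (-0.2)(-0.3)Var(D_1) + (-0.3)(-0.1)Var(D_2) + [(-0.2)(-0.1) + (-0.3)(-0.3)]Cov(D_1,D_2)
= 0.06·5.4 + 0.03·5.6 + 0.11·-1 = 0.382

0.382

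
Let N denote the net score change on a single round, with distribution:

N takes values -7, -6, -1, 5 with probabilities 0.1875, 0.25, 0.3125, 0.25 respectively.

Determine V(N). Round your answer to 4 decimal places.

21.2344

E[N] = (-7)(0.1875) + (-6)(0.25) + (-1)(0.3125) + (5)(0.25) = -1.875
E[N²] = (-7)²(0.1875) + (-6)²(0.25) + (-1)²(0.3125) + (5)²(0.25) = 24.75
V(N) = E[N²] − (E[N])² = 24.75 − (-1.875)² = 21.234375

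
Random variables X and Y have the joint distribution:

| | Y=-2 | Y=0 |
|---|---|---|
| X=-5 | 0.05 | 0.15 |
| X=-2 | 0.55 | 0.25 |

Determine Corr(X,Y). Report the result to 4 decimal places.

-0.3572

E[X] = -2.6,  E[Y] = -1.2
E[XY] = 2.7
cov(X,Y) = E[XY] − E[X]E[Y] = 2.7 − (-2.6)(-1.2) = -0.42
var(X) = 1.44,  var(Y) = 0.96
ρ = -0.42 / √(1.44·0.96) ≈ -0.3572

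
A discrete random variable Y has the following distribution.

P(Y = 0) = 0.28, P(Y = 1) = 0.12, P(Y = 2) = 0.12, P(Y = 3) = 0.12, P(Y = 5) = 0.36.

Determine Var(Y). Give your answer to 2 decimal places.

4.33

E[Y] = (0)(0.28) + (1)(0.12) + (2)(0.12) + (3)(0.12) + (5)(0.36) = 2.52
E[Y²] = (0)²(0.28) + (1)²(0.12) + (2)²(0.12) + (3)²(0.12) + (5)²(0.36) = 10.68
Var(Y) = E[Y²] − (E[Y])² = 10.68 − (2.52)² = 4.3296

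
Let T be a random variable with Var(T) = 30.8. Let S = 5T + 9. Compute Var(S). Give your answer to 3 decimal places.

Var(5T + 9) = (5)²·Var(T) = 25·30.8 = 770

770.000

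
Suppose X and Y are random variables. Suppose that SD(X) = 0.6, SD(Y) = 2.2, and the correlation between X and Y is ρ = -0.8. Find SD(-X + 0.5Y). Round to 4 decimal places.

1.6205

var(X) = (0.6)² = 0.36;  var(Y) = (2.2)² = 4.84
Cov(X,Y) = ρ·SD(X)·SD(Y) = -0.8·0.6·2.2 = -1.056
var(-X + 0.5Y) = (-1)²·var(X) + (0.5)²·var(Y) + 2·(-1)·(0.5)·Cov(X,Y)
= 1·0.36 + 0.25·4.84 + -1·-1.056 = 2.626
SD(-X + 0.5Y) = √2.626 ≈ 1.6205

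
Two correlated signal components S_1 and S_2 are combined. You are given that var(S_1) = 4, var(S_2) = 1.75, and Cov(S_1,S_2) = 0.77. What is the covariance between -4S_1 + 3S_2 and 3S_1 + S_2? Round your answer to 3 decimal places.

Cov(-4S_1 + 3S_2, 3S_1 + S_2) = (-4)(3)var(S_1) + (3)(1)var(S_2) + [(-4)(1) + (3)(3)]Cov(S_1,S_2)
= -12·4 + 3·1.75 + 5·0.77 = -38.9

-38.900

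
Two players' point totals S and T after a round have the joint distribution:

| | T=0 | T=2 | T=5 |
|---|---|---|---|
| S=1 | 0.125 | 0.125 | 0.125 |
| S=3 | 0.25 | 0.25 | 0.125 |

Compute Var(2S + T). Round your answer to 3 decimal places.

E[S] = 2.25,  E[T] = 2,  E[ST] = 4.25
Var(S) = 6 − (2.25)² = 0.9375;  Var(T) = 7.75 − (2)² = 3.75
Cov(S,T) = 4.25 − (2.25)(2) = -0.25
Var(2S + T) = (2)²·0.9375 + (1)²·3.75 + 2·(2)·(1)·-0.25 = 6.5

6.500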